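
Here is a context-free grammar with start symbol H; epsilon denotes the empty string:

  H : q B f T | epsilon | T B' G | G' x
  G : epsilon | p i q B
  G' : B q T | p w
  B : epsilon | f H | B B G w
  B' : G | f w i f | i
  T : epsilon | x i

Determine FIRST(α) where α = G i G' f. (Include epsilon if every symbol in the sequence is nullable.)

{ i, p }

Add FIRST(G)\{epsilon} = { p }; G is nullable, continue.
i is a terminal; add {i} and stop.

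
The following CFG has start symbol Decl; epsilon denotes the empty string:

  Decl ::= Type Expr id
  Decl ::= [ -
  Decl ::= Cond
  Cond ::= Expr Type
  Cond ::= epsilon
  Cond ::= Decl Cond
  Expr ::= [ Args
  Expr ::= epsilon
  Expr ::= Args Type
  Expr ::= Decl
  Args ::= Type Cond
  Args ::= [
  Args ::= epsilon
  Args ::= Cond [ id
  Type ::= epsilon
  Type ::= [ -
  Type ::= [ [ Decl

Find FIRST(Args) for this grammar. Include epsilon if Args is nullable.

From Args ::= Type Cond: Type, Cond nullable, take FIRST(Type) ∪ FIRST(Cond) = { [, id }; also epsilon since the whole RHS is nullable.
Args ::= [ contributes {[}.
Args ::= epsilon contributes epsilon.
From Args ::= Cond [ id: Cond nullable, take FIRST(Cond) ∪ {[} = { [, id }.
Union: FIRST(Args) = { [, id, epsilon }.

{ [, id, epsilon }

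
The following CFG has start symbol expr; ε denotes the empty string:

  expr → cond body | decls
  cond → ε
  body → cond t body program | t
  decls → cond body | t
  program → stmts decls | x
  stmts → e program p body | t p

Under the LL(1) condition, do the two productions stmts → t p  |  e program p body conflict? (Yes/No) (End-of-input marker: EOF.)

No

FIRST(t p) = { t } and FIRST(e program p body) = { e }.
The FIRST sets are disjoint and neither alternative is nullable — no conflict.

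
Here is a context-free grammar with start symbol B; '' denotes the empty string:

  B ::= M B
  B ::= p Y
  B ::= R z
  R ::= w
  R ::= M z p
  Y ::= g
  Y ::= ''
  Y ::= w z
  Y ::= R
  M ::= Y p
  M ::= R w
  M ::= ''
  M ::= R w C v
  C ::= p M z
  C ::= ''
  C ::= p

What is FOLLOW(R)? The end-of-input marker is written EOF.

{ EOF, p, w, z }

In B ::= R z: add FIRST(z) = { z }.
In Y ::= R: R is at the end, add FOLLOW(Y) = { EOF, p }.
In M ::= R w: add FIRST(w) = { w }.
In M ::= R w C v: add FIRST(w C v) = { w }.
Union: FOLLOW(R) = { EOF, p, w, z }.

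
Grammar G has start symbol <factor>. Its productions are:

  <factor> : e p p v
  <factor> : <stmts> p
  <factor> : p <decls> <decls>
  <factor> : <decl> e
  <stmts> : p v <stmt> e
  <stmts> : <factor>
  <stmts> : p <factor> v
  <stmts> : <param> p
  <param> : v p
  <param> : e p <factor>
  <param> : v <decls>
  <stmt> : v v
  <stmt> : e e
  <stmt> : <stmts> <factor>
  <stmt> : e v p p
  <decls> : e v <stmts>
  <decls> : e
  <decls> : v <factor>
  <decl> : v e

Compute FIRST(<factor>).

<factor> : e p p v contributes {e}.
From <factor> : <stmts> p: add FIRST(<stmts>) = { e, p, v }.
<factor> : p <decls> <decls> contributes {p}.
From <factor> : <decl> e: add FIRST(<decl>) = { v }.
Union: FIRST(<factor>) = { e, p, v }.

{ e, p, v }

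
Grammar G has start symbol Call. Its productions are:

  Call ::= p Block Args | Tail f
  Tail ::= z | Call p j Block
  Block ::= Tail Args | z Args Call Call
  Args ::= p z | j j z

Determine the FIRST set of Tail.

Tail ::= z contributes {z}.
From Tail ::= Call p j Block: add FIRST(Call) = { p, z }.
Union: FIRST(Tail) = { p, z }.

{ p, z }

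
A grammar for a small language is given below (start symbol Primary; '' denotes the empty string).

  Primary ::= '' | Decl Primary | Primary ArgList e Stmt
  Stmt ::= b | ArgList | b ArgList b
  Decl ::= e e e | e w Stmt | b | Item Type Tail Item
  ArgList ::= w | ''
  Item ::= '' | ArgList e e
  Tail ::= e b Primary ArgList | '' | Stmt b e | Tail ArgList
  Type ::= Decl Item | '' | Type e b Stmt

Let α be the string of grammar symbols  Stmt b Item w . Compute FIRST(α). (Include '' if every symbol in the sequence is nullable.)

Add FIRST(Stmt)\{''} = { b, w }; Stmt is nullable, continue.
b is a terminal; add {b} and stop.

{ b, w }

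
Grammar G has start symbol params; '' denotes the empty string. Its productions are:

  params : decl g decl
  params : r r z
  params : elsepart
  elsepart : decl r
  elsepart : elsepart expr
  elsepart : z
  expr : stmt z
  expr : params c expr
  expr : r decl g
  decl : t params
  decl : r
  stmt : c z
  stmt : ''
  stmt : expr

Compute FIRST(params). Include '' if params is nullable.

From params : decl g decl: add FIRST(decl) = { r, t }.
params : r r z contributes {r}.
From params : elsepart: add FIRST(elsepart) = { r, t, z }.
Union: FIRST(params) = { r, t, z }.

{ r, t, z }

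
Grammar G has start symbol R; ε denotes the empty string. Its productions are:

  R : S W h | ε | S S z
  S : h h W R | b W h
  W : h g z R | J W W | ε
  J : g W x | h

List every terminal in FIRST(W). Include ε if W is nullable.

{ g, h, ε }

W : h g z R contributes {h}.
From W : J W W: add FIRST(J) = { g, h }.
W : ε contributes ε.
Union: FIRST(W) = { g, h, ε }.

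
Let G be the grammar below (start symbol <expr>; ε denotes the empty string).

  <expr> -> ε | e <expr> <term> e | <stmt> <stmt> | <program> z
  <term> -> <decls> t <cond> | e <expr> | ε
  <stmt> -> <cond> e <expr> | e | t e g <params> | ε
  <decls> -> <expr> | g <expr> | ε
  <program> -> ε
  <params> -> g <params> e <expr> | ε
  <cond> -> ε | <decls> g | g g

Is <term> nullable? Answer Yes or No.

Yes

<term> has an ε-production, so <term> ⇒ ε.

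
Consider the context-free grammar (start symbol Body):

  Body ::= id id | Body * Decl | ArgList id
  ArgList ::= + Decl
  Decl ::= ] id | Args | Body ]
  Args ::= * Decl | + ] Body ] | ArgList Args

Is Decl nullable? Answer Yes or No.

No

No nonterminal in this grammar is nullable.
No production of Decl has an RHS whose symbols are all nullable, so Decl is not nullable.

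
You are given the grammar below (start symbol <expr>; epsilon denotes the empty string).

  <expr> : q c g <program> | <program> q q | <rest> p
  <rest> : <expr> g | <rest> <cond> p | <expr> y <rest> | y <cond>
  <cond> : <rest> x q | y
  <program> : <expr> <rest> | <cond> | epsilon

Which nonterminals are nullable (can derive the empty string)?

Directly nullable (have an epsilon-production): <program>.
No other nonterminal has a production whose RHS symbols are all nullable.

{ <program> }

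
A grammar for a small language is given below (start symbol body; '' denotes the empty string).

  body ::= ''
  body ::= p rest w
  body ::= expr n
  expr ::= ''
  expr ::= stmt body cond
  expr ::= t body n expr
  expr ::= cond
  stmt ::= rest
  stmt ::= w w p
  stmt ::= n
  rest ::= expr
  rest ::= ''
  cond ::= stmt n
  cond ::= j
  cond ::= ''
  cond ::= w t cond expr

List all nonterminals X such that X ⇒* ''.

Directly nullable (have an ''-production): body, expr, rest, cond.
stmt ::= rest with every symbol nullable, so stmt is nullable.

{ body, cond, expr, rest, stmt }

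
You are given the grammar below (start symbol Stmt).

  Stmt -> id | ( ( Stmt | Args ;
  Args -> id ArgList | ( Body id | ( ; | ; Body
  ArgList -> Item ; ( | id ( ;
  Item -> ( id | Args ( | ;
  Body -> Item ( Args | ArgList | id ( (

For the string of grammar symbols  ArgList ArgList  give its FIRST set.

{ (, ;, id }

Add FIRST(ArgList) = { (, ;, id }; ArgList is not nullable, stop.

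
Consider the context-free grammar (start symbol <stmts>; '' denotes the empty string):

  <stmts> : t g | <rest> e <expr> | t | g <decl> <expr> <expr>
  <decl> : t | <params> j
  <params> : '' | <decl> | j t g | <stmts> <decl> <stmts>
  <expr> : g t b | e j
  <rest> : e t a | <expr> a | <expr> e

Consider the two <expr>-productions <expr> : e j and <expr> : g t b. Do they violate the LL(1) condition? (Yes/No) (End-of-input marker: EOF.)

No

FIRST(e j) = { e } and FIRST(g t b) = { g }.
The FIRST sets are disjoint and neither alternative is nullable — no conflict.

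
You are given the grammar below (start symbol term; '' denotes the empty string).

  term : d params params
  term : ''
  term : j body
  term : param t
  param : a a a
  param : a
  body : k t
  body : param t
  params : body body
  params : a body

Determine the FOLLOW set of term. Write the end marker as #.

{ # }

term is the start symbol, so # ∈ FOLLOW(term).
Union: FOLLOW(term) = { # }.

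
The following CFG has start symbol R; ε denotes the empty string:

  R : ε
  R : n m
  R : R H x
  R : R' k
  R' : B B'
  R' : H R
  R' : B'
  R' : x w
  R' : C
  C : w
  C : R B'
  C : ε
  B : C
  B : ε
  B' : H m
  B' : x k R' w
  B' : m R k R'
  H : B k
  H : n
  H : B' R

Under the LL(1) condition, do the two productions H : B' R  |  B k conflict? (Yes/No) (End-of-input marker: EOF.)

FIRST(B' R) = { k, m, n, w, x } and FIRST(B k) = { k, m, n, w, x }.
Both contain k, so the two alternatives are not disjoint — LL(1) conflict.

Yes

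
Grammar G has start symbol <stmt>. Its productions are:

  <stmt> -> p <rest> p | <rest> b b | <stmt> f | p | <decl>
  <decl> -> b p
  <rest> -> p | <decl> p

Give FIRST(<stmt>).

{ b, p }

<stmt> -> p <rest> p contributes {p}.
From <stmt> -> <rest> b b: add FIRST(<rest>) = { b, p }.
From <stmt> -> <stmt> f: add FIRST(<stmt>) = { b, p }.
<stmt> -> p contributes {p}.
From <stmt> -> <decl>: add FIRST(<decl>) = { b }.
Union: FIRST(<stmt>) = { b, p }.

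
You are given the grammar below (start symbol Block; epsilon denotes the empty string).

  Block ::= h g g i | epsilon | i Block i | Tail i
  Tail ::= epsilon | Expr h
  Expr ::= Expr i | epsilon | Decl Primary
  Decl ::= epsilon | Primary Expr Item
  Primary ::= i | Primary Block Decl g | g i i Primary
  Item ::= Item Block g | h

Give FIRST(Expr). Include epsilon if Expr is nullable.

From Expr ::= Expr i: Expr nullable, take FIRST(Expr) ∪ {i} = { g, i }.
Expr ::= epsilon contributes epsilon.
From Expr ::= Decl Primary: Decl nullable, take FIRST(Decl) ∪ FIRST(Primary) = { g, i }.
Union: FIRST(Expr) = { g, i, epsilon }.

{ g, i, epsilon }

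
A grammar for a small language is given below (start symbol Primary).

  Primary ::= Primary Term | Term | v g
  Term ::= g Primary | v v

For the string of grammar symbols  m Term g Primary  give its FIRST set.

m is a terminal; add {m} and stop.

{ m }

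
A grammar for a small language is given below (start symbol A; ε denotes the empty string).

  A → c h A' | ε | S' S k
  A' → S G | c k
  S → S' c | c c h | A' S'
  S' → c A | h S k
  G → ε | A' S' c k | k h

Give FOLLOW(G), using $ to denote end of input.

{ $, c, h, k }

In A' → S G: G is at the end, add FOLLOW(A') = { $, c, h, k }.
Union: FOLLOW(G) = { $, c, h, k }.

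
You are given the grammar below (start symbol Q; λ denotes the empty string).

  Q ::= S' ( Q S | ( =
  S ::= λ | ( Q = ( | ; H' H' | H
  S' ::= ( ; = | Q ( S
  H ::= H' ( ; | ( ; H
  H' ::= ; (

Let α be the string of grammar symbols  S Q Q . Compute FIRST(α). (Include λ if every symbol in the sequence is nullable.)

Add FIRST(S)\{λ} = { (, ; }; S is nullable, continue.
Add FIRST(Q) = { ( }; Q is not nullable, stop.

{ (, ; }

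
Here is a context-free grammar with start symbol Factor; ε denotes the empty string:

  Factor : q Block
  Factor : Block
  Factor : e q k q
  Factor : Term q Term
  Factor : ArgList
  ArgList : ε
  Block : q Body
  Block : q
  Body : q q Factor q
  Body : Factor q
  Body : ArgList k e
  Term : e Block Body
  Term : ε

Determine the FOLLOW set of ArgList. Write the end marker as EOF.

In Factor : ArgList: ArgList is at the end, add FOLLOW(Factor) = { EOF, q }.
In Body : ArgList k e: add FIRST(k e) = { k }.
Union: FOLLOW(ArgList) = { EOF, k, q }.

{ EOF, k, q }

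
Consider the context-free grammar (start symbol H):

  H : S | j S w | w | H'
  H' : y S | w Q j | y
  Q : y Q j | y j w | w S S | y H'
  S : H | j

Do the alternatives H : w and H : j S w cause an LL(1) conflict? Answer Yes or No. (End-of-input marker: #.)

No

FIRST(w) = { w } and FIRST(j S w) = { j }.
The FIRST sets are disjoint and neither alternative is nullable — no conflict.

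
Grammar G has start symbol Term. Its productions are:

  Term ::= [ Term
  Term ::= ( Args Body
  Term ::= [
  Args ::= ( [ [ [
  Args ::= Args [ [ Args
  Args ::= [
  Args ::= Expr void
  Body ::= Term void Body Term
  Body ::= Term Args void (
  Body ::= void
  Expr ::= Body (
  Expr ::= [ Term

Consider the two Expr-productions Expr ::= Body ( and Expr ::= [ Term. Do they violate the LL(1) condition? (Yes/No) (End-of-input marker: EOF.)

Yes

FIRST(Body () = { (, [, void } and FIRST([ Term) = { [ }.
Both contain [, so the two alternatives are not disjoint — LL(1) conflict.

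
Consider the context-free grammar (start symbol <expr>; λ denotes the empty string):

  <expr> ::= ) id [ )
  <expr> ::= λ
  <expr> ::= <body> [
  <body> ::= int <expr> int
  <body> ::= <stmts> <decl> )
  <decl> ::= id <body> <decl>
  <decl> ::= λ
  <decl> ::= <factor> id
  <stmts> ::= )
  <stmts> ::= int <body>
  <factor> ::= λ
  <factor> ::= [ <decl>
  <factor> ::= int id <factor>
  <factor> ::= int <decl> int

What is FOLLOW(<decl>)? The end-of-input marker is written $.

In <body> ::= <stmts> <decl> ): add FIRST()) = { ) }.
In <decl> ::= id <body> <decl>: <decl> is at the end, add FOLLOW(<decl>) = { ), id, int }.
In <factor> ::= [ <decl>: <decl> is at the end, add FOLLOW(<factor>) = { id }.
In <factor> ::= int <decl> int: add FIRST(int) = { int }.
Union: FOLLOW(<decl>) = { ), id, int }.

{ ), id, int }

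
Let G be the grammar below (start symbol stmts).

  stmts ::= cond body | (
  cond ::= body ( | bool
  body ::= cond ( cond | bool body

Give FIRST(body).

From body ::= cond ( cond: add FIRST(cond) = { bool }.
body ::= bool body contributes {bool}.
Union: FIRST(body) = { bool }.

{ bool }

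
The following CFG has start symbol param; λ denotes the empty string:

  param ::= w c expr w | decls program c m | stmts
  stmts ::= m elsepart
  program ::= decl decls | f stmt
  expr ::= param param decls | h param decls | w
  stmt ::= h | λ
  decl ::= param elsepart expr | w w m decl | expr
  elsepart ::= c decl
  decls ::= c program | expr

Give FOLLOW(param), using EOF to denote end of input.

{ EOF, c, h, m, w }

param is the start symbol, so EOF ∈ FOLLOW(param).
In expr ::= param param decls: add FIRST(param decls) = { c, h, m, w }.
In expr ::= param param decls: add FIRST(decls) = { c, h, m, w }.
In expr ::= h param decls: add FIRST(decls) = { c, h, m, w }.
In decl ::= param elsepart expr: add FIRST(elsepart expr) = { c }.
Union: FOLLOW(param) = { EOF, c, h, m, w }.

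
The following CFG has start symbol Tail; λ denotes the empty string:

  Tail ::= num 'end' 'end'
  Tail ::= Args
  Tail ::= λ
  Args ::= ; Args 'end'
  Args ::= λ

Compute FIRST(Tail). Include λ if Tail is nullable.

{ ;, num, λ }

Tail ::= num 'end' 'end' contributes {num}.
From Tail ::= Args: add FIRST(Args) = { ;, λ } (including λ since Args is nullable).
Tail ::= λ contributes λ.
Union: FIRST(Tail) = { ;, num, λ }.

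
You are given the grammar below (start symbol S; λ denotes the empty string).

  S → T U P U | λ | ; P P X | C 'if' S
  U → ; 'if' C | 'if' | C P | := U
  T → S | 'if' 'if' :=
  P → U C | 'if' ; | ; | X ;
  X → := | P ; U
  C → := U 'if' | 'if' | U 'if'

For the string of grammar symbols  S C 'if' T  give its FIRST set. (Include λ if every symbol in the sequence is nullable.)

{ 'if', :=, ; }

Add FIRST(S)\{λ} = { 'if', :=, ; }; S is nullable, continue.
Add FIRST(C) = { 'if', :=, ; }; C is not nullable, stop.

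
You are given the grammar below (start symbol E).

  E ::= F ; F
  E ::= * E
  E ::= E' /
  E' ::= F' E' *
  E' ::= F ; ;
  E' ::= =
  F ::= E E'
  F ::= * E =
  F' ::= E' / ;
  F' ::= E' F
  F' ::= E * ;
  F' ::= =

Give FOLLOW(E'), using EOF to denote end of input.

In E ::= E' /: add FIRST(/) = { / }.
In E' ::= F' E' *: add FIRST(*) = { * }.
In F ::= E E': E' is at the end, add FOLLOW(F) = { EOF, *, ;, = }.
In F' ::= E' / ;: add FIRST(/ ;) = { / }.
In F' ::= E' F: add FIRST(F) = { *, = }.
Union: FOLLOW(E') = { EOF, *, /, ;, = }.

{ EOF, *, /, ;, = }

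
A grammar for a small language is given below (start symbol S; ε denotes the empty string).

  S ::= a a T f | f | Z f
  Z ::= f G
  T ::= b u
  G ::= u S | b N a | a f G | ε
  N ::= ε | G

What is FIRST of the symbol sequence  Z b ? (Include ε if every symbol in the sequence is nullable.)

Add FIRST(Z) = { f }; Z is not nullable, stop.

{ f }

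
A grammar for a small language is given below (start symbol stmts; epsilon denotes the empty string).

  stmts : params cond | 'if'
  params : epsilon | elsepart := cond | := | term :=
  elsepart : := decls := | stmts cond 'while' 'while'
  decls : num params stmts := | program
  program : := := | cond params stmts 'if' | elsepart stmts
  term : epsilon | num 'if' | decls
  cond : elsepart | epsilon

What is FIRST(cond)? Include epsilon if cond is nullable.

{ 'if', 'while', :=, num, epsilon }

From cond : elsepart: add FIRST(elsepart) = { 'if', 'while', :=, num }.
cond : epsilon contributes epsilon.
Union: FIRST(cond) = { 'if', 'while', :=, num, epsilon }.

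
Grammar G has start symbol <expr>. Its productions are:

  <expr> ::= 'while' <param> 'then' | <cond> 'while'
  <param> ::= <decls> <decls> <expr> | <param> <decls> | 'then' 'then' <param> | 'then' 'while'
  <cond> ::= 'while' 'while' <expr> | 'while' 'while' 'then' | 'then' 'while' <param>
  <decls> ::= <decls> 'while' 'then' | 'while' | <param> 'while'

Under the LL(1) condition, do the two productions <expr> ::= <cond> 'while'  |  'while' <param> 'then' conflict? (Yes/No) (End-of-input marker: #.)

FIRST(<cond> 'while') = { 'then', 'while' } and FIRST('while' <param> 'then') = { 'while' }.
Both contain 'while', so the two alternatives are not disjoint — LL(1) conflict.

Yes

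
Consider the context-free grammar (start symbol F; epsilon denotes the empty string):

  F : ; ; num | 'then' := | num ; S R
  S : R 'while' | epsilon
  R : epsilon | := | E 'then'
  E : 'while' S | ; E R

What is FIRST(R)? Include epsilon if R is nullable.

R : epsilon contributes epsilon.
R : := contributes {:=}.
From R : E 'then': add FIRST(E) = { 'while', ; }.
Union: FIRST(R) = { 'while', :=, ;, epsilon }.

{ 'while', :=, ;, epsilon }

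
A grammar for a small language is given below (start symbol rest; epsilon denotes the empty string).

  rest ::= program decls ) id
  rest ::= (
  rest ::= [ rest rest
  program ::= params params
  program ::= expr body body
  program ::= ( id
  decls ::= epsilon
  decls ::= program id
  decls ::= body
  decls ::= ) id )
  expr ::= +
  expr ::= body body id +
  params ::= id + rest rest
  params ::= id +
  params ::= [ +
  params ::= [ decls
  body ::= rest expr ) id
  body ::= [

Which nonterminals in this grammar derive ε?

Directly nullable (have an epsilon-production): decls.
No other nonterminal has a production whose RHS symbols are all nullable.

{ decls }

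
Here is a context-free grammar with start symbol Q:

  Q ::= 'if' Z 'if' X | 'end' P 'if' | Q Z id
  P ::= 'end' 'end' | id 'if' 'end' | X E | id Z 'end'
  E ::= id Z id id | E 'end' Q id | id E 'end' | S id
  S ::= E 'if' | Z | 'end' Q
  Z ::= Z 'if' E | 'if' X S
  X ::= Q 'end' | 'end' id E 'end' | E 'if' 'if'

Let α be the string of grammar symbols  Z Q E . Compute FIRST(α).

Add FIRST(Z) = { 'if' }; Z is not nullable, stop.

{ 'if' }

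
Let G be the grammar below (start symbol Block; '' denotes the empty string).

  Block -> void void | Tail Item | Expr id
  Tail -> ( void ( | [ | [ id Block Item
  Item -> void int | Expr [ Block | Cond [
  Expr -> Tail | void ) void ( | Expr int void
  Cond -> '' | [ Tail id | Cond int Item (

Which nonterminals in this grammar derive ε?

{ Cond }

Directly nullable (have an ''-production): Cond.
No other nonterminal has a production whose RHS symbols are all nullable.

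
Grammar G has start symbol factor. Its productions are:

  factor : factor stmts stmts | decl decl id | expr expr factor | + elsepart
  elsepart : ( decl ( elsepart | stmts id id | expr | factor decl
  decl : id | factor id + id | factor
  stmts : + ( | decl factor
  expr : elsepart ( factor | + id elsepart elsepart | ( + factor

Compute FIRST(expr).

{ (, +, id }

From expr : elsepart ( factor: add FIRST(elsepart) = { (, +, id }.
expr : + id elsepart elsepart contributes {+}.
expr : ( + factor contributes {(}.
Union: FIRST(expr) = { (, +, id }.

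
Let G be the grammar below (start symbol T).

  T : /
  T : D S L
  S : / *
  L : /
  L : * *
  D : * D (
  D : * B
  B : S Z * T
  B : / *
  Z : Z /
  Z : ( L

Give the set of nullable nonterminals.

No nonterminal has an empty production or an RHS whose symbols are all nullable.

{ } (none)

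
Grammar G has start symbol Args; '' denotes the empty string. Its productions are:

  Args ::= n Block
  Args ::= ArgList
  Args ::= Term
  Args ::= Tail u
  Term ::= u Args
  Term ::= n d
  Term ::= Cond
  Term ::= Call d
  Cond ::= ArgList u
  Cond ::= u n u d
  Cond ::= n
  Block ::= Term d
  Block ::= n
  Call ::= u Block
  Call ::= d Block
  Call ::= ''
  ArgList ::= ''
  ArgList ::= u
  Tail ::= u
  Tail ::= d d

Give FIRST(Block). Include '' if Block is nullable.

From Block ::= Term d: add FIRST(Term) = { d, n, u }.
Block ::= n contributes {n}.
Union: FIRST(Block) = { d, n, u }.

{ d, n, u }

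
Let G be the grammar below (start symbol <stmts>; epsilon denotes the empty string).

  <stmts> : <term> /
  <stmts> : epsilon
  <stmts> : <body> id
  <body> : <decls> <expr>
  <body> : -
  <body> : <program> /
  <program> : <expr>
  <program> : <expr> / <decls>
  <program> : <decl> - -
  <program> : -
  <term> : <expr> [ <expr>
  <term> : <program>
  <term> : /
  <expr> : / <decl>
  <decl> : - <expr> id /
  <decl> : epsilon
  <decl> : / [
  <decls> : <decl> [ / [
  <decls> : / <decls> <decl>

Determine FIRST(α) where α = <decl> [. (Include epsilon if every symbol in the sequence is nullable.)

Add FIRST(<decl>)\{epsilon} = { -, / }; <decl> is nullable, continue.
[ is a terminal; add {[} and stop.

{ -, /, [ }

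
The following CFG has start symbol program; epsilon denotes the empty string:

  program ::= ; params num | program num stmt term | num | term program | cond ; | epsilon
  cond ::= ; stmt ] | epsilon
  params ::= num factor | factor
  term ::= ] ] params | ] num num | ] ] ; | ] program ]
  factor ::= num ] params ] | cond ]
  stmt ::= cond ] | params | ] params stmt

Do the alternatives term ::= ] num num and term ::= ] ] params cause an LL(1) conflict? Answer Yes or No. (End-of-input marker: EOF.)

FIRST(] num num) = { ] } and FIRST(] ] params) = { ] }.
Both contain ], so the two alternatives are not disjoint — LL(1) conflict.

Yes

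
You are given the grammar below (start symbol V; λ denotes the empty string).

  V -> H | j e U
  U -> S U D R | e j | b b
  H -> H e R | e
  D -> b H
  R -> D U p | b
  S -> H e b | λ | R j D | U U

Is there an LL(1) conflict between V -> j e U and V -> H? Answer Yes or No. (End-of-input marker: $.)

FIRST(j e U) = { j } and FIRST(H) = { e }.
The FIRST sets are disjoint and neither alternative is nullable — no conflict.

No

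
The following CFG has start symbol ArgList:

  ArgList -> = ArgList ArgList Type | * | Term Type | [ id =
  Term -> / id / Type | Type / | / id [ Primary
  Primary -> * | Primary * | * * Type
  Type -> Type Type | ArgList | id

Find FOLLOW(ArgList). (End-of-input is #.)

{ #, *, /, =, [, id }

ArgList is the start symbol, so # ∈ FOLLOW(ArgList).
In ArgList -> = ArgList ArgList Type: add FIRST(ArgList Type) = { *, /, =, [, id }.
In ArgList -> = ArgList ArgList Type: add FIRST(Type) = { *, /, =, [, id }.
In Type -> ArgList: ArgList is at the end, add FOLLOW(Type) = { #, *, /, =, [, id }.
Union: FOLLOW(ArgList) = { #, *, /, =, [, id }.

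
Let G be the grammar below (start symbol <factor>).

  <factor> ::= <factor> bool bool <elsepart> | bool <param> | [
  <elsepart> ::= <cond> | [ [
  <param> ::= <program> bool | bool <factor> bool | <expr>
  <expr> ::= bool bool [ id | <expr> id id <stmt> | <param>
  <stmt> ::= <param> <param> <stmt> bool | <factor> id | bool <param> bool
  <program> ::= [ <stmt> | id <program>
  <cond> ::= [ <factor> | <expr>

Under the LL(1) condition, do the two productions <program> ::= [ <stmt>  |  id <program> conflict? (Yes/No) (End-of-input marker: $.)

No

FIRST([ <stmt>) = { [ } and FIRST(id <program>) = { id }.
The FIRST sets are disjoint and neither alternative is nullable — no conflict.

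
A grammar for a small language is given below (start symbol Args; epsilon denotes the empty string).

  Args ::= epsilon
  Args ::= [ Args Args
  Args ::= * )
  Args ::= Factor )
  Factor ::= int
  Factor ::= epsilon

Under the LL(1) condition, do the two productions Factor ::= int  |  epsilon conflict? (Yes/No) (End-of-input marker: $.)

FIRST(int) = { int } and FIRST(epsilon) = { epsilon }.
The second is nullable but FOLLOW(Factor) = { ) } is disjoint from FIRST of the first.

No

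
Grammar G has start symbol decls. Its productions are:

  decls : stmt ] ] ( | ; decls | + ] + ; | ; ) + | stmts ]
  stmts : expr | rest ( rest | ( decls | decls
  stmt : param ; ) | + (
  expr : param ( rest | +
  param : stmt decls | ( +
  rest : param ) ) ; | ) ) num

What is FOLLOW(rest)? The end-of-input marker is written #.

{ (, ] }

In stmts : rest ( rest: add FIRST(( rest) = { ( }.
In stmts : rest ( rest: rest is at the end, add FOLLOW(stmts) = { ] }.
In expr : param ( rest: rest is at the end, add FOLLOW(expr) = { ] }.
Union: FOLLOW(rest) = { (, ] }.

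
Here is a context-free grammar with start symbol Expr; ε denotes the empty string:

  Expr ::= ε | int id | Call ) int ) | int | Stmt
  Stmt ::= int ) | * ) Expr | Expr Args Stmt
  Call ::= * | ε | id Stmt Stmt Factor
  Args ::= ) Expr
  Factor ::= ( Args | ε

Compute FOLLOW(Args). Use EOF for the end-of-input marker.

{ ), *, id, int }

In Stmt ::= Expr Args Stmt: add FIRST(Stmt) = { ), *, id, int }.
In Factor ::= ( Args: Args is at the end, add FOLLOW(Factor) = { ) }.
Union: FOLLOW(Args) = { ), *, id, int }.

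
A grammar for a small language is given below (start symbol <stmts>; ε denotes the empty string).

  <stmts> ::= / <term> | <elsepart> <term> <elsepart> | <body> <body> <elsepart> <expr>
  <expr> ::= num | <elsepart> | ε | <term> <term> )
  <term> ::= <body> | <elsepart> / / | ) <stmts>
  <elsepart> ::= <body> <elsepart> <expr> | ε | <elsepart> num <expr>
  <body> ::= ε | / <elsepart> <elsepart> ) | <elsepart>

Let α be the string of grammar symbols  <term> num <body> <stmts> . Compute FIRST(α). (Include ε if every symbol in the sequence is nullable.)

Add FIRST(<term>)\{ε} = { ), /, num }; <term> is nullable, continue.
num is a terminal; add {num} and stop.

{ ), /, num }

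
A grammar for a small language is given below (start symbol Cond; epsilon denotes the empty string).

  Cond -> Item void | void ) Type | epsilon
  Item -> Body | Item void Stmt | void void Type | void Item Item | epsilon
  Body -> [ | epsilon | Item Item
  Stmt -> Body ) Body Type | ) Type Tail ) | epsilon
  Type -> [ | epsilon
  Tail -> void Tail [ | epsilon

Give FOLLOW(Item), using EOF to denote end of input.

{ ), [, void }

In Cond -> Item void: add FIRST(void) = { void }.
In Item -> Item void Stmt: add FIRST(void Stmt) = { void }.
In Item -> void Item Item: add FIRST(Item)\{epsilon} = { [, void }.
  Since Item is nullable, also add FOLLOW(Item) = { ), [, void }.
In Item -> void Item Item: Item is at the end, add FOLLOW(Item) = { ), [, void }.
In Body -> Item Item: add FIRST(Item)\{epsilon} = { [, void }.
  Since Item is nullable, also add FOLLOW(Body) = { ), [, void }.
In Body -> Item Item: Item is at the end, add FOLLOW(Body) = { ), [, void }.
Union: FOLLOW(Item) = { ), [, void }.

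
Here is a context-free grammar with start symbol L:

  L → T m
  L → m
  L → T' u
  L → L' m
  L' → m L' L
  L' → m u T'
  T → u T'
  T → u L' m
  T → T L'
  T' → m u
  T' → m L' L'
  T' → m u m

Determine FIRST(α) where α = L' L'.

Add FIRST(L') = { m }; L' is not nullable, stop.

{ m }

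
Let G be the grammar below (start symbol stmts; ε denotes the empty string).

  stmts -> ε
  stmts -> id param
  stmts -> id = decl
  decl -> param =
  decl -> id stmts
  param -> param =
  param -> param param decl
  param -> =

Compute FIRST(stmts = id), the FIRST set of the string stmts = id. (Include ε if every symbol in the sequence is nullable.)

Add FIRST(stmts)\{ε} = { id }; stmts is nullable, continue.
= is a terminal; add {=} and stop.

{ =, id }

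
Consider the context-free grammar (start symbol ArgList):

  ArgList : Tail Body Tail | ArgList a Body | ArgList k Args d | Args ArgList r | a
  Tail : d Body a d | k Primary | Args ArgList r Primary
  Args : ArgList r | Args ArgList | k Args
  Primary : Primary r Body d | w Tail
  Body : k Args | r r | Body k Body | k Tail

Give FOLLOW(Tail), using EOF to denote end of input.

In ArgList : Tail Body Tail: add FIRST(Body Tail) = { k, r }.
In ArgList : Tail Body Tail: Tail is at the end, add FOLLOW(ArgList) = { EOF, a, d, k, r }.
In Primary : w Tail: Tail is at the end, add FOLLOW(Primary) = { EOF, a, d, k, r }.
In Body : k Tail: Tail is at the end, add FOLLOW(Body) = { EOF, a, d, k, r }.
Union: FOLLOW(Tail) = { EOF, a, d, k, r }.

{ EOF, a, d, k, r }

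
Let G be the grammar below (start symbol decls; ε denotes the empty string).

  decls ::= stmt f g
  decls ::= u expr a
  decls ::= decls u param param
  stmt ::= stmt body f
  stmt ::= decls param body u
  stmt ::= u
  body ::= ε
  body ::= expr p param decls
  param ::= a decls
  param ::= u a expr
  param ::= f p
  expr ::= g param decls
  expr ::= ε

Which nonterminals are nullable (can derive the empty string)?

{ body, expr }

Directly nullable (have an ε-production): body, expr.
No other nonterminal has a production whose RHS symbols are all nullable.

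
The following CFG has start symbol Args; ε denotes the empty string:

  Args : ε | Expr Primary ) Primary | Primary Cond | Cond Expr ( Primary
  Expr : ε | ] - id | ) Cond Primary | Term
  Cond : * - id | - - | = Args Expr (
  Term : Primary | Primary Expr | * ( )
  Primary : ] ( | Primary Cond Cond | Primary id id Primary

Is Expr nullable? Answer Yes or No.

Yes

Expr has an ε-production, so Expr ⇒ ε.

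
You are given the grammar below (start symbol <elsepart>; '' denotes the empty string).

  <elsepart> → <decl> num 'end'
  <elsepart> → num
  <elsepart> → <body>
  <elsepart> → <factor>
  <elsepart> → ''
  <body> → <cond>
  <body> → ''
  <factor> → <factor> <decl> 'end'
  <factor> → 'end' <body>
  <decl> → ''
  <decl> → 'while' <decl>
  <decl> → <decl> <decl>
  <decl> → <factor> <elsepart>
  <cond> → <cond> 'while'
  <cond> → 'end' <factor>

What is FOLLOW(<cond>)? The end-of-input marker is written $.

{ $, 'end', 'while', num }

In <body> → <cond>: <cond> is at the end, add FOLLOW(<body>) = { $, 'end', 'while', num }.
In <cond> → <cond> 'while': add FIRST('while') = { 'while' }.
Union: FOLLOW(<cond>) = { $, 'end', 'while', num }.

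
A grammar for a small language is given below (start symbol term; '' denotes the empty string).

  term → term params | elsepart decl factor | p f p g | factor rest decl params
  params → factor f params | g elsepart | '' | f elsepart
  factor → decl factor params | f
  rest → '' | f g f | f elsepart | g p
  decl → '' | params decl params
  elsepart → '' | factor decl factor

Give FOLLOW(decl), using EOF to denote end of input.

In term → elsepart decl factor: add FIRST(factor) = { f, g }.
In term → factor rest decl params: add FIRST(params)\{''} = { f, g }.
  Since params is nullable, also add FOLLOW(term) = { EOF, f, g }.
In factor → decl factor params: add FIRST(factor params) = { f, g }.
In decl → params decl params: add FIRST(params)\{''} = { f, g }.
  Since params is nullable, also add FOLLOW(decl) = { EOF, f, g }.
In elsepart → factor decl factor: add FIRST(factor) = { f, g }.
Union: FOLLOW(decl) = { EOF, f, g }.

{ EOF, f, g }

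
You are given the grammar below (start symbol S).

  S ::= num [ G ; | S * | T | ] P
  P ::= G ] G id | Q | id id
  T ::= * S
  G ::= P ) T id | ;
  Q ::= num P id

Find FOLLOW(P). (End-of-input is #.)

{ #, ), *, id }

In S ::= ] P: P is at the end, add FOLLOW(S) = { #, *, id }.
In G ::= P ) T id: add FIRST() T id) = { ) }.
In Q ::= num P id: add FIRST(id) = { id }.
Union: FOLLOW(P) = { #, ), *, id }.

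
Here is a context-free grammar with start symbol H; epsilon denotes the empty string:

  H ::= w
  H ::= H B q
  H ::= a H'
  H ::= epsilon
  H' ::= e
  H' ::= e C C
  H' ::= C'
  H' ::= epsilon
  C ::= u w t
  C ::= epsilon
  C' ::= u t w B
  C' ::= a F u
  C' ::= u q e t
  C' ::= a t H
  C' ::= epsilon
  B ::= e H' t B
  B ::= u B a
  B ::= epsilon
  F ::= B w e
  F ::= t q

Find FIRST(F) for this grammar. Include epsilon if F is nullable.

From F ::= B w e: B nullable, take FIRST(B) ∪ {w} = { e, u, w }.
F ::= t q contributes {t}.
Union: FIRST(F) = { e, t, u, w }.

{ e, t, u, w }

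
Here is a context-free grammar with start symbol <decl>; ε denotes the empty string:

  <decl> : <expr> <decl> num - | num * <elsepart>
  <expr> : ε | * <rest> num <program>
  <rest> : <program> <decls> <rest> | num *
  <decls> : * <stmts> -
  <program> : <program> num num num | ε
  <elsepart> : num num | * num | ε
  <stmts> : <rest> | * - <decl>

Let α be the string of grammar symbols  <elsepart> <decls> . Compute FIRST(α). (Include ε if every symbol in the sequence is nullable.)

{ *, num }

Add FIRST(<elsepart>)\{ε} = { *, num }; <elsepart> is nullable, continue.
Add FIRST(<decls>) = { * }; <decls> is not nullable, stop.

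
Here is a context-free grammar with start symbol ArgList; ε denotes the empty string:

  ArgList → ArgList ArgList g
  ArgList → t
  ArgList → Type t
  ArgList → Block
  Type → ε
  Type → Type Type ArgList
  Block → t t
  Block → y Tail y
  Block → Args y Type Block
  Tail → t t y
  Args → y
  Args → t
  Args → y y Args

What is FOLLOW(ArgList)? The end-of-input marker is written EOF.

ArgList is the start symbol, so EOF ∈ FOLLOW(ArgList).
In ArgList → ArgList ArgList g: add FIRST(ArgList g) = { t, y }.
In ArgList → ArgList ArgList g: add FIRST(g) = { g }.
In Type → Type Type ArgList: ArgList is at the end, add FOLLOW(Type) = { t, y }.
Union: FOLLOW(ArgList) = { EOF, g, t, y }.

{ EOF, g, t, y }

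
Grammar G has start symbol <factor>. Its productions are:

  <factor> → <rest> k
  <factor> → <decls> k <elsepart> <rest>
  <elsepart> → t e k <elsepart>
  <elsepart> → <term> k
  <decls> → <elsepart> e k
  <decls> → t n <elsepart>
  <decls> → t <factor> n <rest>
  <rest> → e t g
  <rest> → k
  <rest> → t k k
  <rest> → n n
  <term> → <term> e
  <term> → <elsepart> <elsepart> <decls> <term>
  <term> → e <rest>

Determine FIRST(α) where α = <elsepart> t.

{ e, t }

Add FIRST(<elsepart>) = { e, t }; <elsepart> is not nullable, stop.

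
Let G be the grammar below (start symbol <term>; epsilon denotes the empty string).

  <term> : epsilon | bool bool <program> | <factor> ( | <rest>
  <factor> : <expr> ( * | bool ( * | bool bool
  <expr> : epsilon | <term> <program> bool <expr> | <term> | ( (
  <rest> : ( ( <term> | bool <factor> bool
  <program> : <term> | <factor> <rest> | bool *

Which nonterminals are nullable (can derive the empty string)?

Directly nullable (have an epsilon-production): <term>, <expr>.
<program> : <term> with every symbol nullable, so <program> is nullable.
No other nonterminal has a production whose RHS symbols are all nullable.

{ <expr>, <program>, <term> }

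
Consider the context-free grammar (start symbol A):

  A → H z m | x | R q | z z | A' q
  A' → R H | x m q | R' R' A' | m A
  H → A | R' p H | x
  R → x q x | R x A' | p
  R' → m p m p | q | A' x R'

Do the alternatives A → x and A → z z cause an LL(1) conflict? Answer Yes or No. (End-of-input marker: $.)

No

FIRST(x) = { x } and FIRST(z z) = { z }.
The FIRST sets are disjoint and neither alternative is nullable — no conflict.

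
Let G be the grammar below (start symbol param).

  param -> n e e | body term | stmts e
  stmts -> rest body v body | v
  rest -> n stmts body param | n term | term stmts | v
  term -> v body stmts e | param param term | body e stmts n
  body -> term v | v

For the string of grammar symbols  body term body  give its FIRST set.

{ n, v }

Add FIRST(body) = { n, v }; body is not nullable, stop.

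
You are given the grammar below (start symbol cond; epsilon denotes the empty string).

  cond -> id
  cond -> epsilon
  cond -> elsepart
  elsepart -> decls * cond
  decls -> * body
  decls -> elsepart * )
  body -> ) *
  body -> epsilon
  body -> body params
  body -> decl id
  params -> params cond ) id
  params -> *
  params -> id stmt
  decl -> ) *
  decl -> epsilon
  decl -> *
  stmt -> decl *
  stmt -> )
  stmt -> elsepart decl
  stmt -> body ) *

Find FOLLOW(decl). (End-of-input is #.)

{ ), *, id }

In body -> decl id: add FIRST(id) = { id }.
In stmt -> decl *: add FIRST(*) = { * }.
In stmt -> elsepart decl: decl is at the end, add FOLLOW(stmt) = { ), *, id }.
Union: FOLLOW(decl) = { ), *, id }.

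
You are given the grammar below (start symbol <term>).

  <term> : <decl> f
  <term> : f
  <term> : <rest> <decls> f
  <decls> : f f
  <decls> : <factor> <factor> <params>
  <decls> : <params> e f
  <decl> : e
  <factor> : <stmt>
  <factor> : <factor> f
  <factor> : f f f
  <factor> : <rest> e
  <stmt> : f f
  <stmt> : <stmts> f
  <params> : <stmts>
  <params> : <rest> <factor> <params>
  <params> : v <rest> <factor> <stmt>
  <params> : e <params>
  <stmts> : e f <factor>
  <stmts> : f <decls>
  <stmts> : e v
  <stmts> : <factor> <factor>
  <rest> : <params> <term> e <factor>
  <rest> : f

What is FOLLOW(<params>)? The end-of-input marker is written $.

In <decls> : <factor> <factor> <params>: <params> is at the end, add FOLLOW(<decls>) = { e, f, v }.
In <decls> : <params> e f: add FIRST(e f) = { e }.
In <params> : <rest> <factor> <params>: <params> is at the end, add FOLLOW(<params>) = { e, f, v }.
In <params> : e <params>: <params> is at the end, add FOLLOW(<params>) = { e, f, v }.
In <rest> : <params> <term> e <factor>: add FIRST(<term> e <factor>) = { e, f, v }.
Union: FOLLOW(<params>) = { e, f, v }.

{ e, f, v }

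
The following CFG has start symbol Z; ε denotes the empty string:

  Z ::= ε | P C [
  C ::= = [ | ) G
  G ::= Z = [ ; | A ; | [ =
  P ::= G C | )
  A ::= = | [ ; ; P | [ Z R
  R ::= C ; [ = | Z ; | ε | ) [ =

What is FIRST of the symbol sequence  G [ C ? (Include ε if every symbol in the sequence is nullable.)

{ ), =, [ }

Add FIRST(G) = { ), =, [ }; G is not nullable, stop.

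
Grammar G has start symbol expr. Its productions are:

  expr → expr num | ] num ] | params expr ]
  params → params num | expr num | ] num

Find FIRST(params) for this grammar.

From params → params num: add FIRST(params) = { ] }.
From params → expr num: add FIRST(expr) = { ] }.
params → ] num contributes {]}.
Union: FIRST(params) = { ] }.

{ ] }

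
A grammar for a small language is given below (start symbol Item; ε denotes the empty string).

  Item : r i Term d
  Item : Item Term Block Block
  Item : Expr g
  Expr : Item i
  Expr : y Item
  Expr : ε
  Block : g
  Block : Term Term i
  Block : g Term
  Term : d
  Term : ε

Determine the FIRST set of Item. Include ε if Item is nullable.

{ g, r, y }

Item : r i Term d contributes {r}.
From Item : Item Term Block Block: add FIRST(Item) = { g, r, y }.
From Item : Expr g: Expr nullable, take FIRST(Expr) ∪ {g} = { g, r, y }.
Union: FIRST(Item) = { g, r, y }.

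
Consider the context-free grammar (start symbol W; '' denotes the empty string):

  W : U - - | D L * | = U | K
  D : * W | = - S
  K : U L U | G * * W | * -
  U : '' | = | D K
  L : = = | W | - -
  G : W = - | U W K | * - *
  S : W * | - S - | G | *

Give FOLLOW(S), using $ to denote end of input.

{ *, -, = }

In D : = - S: S is at the end, add FOLLOW(D) = { *, -, = }.
In S : - S -: add FIRST(-) = { - }.
Union: FOLLOW(S) = { *, -, = }.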